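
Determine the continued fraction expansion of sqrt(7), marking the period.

Write x_i = (sqrt(7) + m_i)/d_i with (m_0, d_0) = (0, 1). a_0 = floor(sqrt(7)) = 2, since 2^2 = 4 <= 7 < 9 = 3^2.
Iterate m_{i+1} = d_i*a_i - m_i, d_{i+1} = (7 - m_{i+1}^2)/d_i, a_{i+1} = floor((a_0 + m_{i+1})/d_{i+1}):
  m_1 = 1*2 - 0 = 2, d_1 = (7 - 2^2)/1 = 3/1 = 3, a_1 = floor((2 + 2)/3) = 1.
  m_2 = 3*1 - 2 = 1, d_2 = (7 - 1^2)/3 = 6/3 = 2, a_2 = floor((2 + 1)/2) = 1.
  m_3 = 2*1 - 1 = 1, d_3 = (7 - 1^2)/2 = 6/2 = 3, a_3 = floor((2 + 1)/3) = 1.
  m_4 = 3*1 - 1 = 2, d_4 = (7 - 2^2)/3 = 3/3 = 1, a_4 = floor((2 + 2)/1) = 4.
  m_5 = 1*4 - 2 = 2, d_5 = (7 - 2^2)/1 = 3/1 = 3: (m_5, d_5) = (m_1, d_1) = (2, 3), so from here the quotients repeat a_1, ..., a_4; the period length is 4.
Hence the expansion of sqrt(7) is a_0 = 2 followed by the repeating block 1, 1, 1, 4 (period 4).

[2; (1, 1, 1, 4)]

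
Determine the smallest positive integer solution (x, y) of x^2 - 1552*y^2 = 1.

First expand sqrt(1552) as a continued fraction. With x_i = (sqrt(1552) + m_i)/d_i and (m_0, d_0) = (0, 1): a_0 = floor(sqrt(1552)) = 39, since 39^2 = 1521 <= 1552 < 1600 = 40^2.
Iterate m_{i+1} = d_i*a_i - m_i, d_{i+1} = (1552 - m_{i+1}^2)/d_i, a_{i+1} = floor((a_0 + m_{i+1})/d_{i+1}):
  m_1 = 1*39 - 0 = 39, d_1 = (1552 - 39^2)/1 = 31/1 = 31, a_1 = floor((39 + 39)/31) = 2.
  m_2 = 31*2 - 39 = 23, d_2 = (1552 - 23^2)/31 = 1023/31 = 33, a_2 = floor((39 + 23)/33) = 1.
  m_3 = 33*1 - 23 = 10, d_3 = (1552 - 10^2)/33 = 1452/33 = 44, a_3 = floor((39 + 10)/44) = 1.
  m_4 = 44*1 - 10 = 34, d_4 = (1552 - 34^2)/44 = 396/44 = 9, a_4 = floor((39 + 34)/9) = 8.
  m_5 = 9*8 - 34 = 38, d_5 = (1552 - 38^2)/9 = 108/9 = 12, a_5 = floor((39 + 38)/12) = 6.
  m_6 = 12*6 - 38 = 34, d_6 = (1552 - 34^2)/12 = 396/12 = 33, a_6 = floor((39 + 34)/33) = 2.
  m_7 = 33*2 - 34 = 32, d_7 = (1552 - 32^2)/33 = 528/33 = 16, a_7 = floor((39 + 32)/16) = 4.
  m_8 = 16*4 - 32 = 32, d_8 = (1552 - 32^2)/16 = 528/16 = 33, a_8 = floor((39 + 32)/33) = 2.
  m_9 = 33*2 - 32 = 34, d_9 = (1552 - 34^2)/33 = 396/33 = 12, a_9 = floor((39 + 34)/12) = 6.
  m_10 = 12*6 - 34 = 38, d_10 = (1552 - 38^2)/12 = 108/12 = 9, a_10 = floor((39 + 38)/9) = 8.
  m_11 = 9*8 - 38 = 34, d_11 = (1552 - 34^2)/9 = 396/9 = 44, a_11 = floor((39 + 34)/44) = 1.
  m_12 = 44*1 - 34 = 10, d_12 = (1552 - 10^2)/44 = 1452/44 = 33, a_12 = floor((39 + 10)/33) = 1.
  m_13 = 33*1 - 10 = 23, d_13 = (1552 - 23^2)/33 = 1023/33 = 31, a_13 = floor((39 + 23)/31) = 2.
  m_14 = 31*2 - 23 = 39, d_14 = (1552 - 39^2)/31 = 31/31 = 1, a_14 = floor((39 + 39)/1) = 78.
  m_15 = 1*78 - 39 = 39, d_15 = (1552 - 39^2)/1 = 31/1 = 31: (m_15, d_15) = (m_1, d_1) = (39, 31), so from here the quotients repeat a_1, ..., a_14; the period length is 14.
So sqrt(1552) = [39; (2, 1, 1, 8, 6, 2, 4, 2, 6, 8, 1, 1, 2, 78)] with period length k = 14.
k is even, so the fundamental solution of x^2 - 1552y^2 = 1 is (p_{k-1}, q_{k-1}) = (p_13, q_13); compute convergents through index 13.
Convergents (p_i = a_i*p_{i-1} + p_{i-2}, q_i = a_i*q_{i-1} + q_{i-2} with p_{-2}=0, p_{-1}=1, q_{-2}=1, q_{-1}=0):
  i=0: a_0=39, p_0 = 39*1 + 0 = 39, q_0 = 39*0 + 1 = 1.
  i=1: a_1=2, p_1 = 2*39 + 1 = 79, q_1 = 2*1 + 0 = 2.
  i=2: a_2=1, p_2 = 1*79 + 39 = 118, q_2 = 1*2 + 1 = 3.
  i=3: a_3=1, p_3 = 1*118 + 79 = 197, q_3 = 1*3 + 2 = 5.
  i=4: a_4=8, p_4 = 8*197 + 118 = 1694, q_4 = 8*5 + 3 = 43.
  i=5: a_5=6, p_5 = 6*1694 + 197 = 10361, q_5 = 6*43 + 5 = 263.
  i=6: a_6=2, p_6 = 2*10361 + 1694 = 22416, q_6 = 2*263 + 43 = 569.
  i=7: a_7=4, p_7 = 4*22416 + 10361 = 100025, q_7 = 4*569 + 263 = 2539.
  i=8: a_8=2, p_8 = 2*100025 + 22416 = 222466, q_8 = 2*2539 + 569 = 5647.
  i=9: a_9=6, p_9 = 6*222466 + 100025 = 1434821, q_9 = 6*5647 + 2539 = 36421.
  i=10: a_10=8, p_10 = 8*1434821 + 222466 = 11701034, q_10 = 8*36421 + 5647 = 297015.
  i=11: a_11=1, p_11 = 1*11701034 + 1434821 = 13135855, q_11 = 1*297015 + 36421 = 333436.
  i=12: a_12=1, p_12 = 1*13135855 + 11701034 = 24836889, q_12 = 1*333436 + 297015 = 630451.
  i=13: a_13=2, p_13 = 2*24836889 + 13135855 = 62809633, q_13 = 2*630451 + 333436 = 1594338.
Check: 62809633^2 - 1552*1594338^2 = 3945049997594689 - 3945049997594688 = 1, so (x, y) = (62809633, 1594338) solves the equation, and by the theorem it is the least positive solution.

(x, y) = (62809633, 1594338)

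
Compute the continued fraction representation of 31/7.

Run the Euclidean algorithm on 31 and 7; the successive quotients are the partial quotients a_0, a_1, ... (each step inverts the fractional part left over by the previous one):
  31 = 4*7 + 3, so a_0 = 4.
  7 = 2*3 + 1, so a_1 = 2.
  3 = 3*1 + 0, so a_2 = 3.
The remainder reaches 0 after 3 divisions, so the expansion has 3 partial quotients, read off in order.

[4; 2, 3]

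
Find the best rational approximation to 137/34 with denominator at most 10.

4/1

Expand x = 137/34 as a continued fraction with the Euclidean algorithm:
  137 = 4*34 + 1, so a_0 = 4.
  34 = 34*1 + 0, so a_1 = 34.
so x = [4; 34].
Convergents (p_i = a_i*p_{i-1} + p_{i-2}, q_i = a_i*q_{i-1} + q_{i-2} with p_{-2}=0, p_{-1}=1, q_{-2}=1, q_{-1}=0), until the denominator exceeds 10:
  i=0: a_0=4, p_0 = 4*1 + 0 = 4, q_0 = 4*0 + 1 = 1.
  i=1: a_1=34, p_1 = 34*4 + 1 = 137, q_1 = 34*1 + 0 = 34.
q_1 = 34 > 10, so the last convergent with denominator <= 10 is p_0/q_0 = 4/1.
The closest fraction with denominator <= 10 is either p_0/q_0 or the intermediate fraction (k*p_0 + p_{-1})/(k*q_0 + q_{-1}) with the largest k >= 1 whose denominator stays <= 10; these approach x as k grows, and every other convergent or intermediate fraction in range is farther away.
Largest k: floor((10 - q_{-1})/q_0) = floor((10 - 0)/1) = 10 (using the seeds p_{-1} = 1, q_{-1} = 0).
That gives (10*4 + 1)/(10*1 + 0) = 41/10.
Compare the errors: |x - 4/1| = |137*1 - 4*34|/(34*1) = 1/34, and |x - 41/10| = |137*10 - 41*34|/(34*10) = 24/340.
Cross-multiplying, 1*340 = 340 < 816 = 24*34, so 1/34 is smaller: the convergent 4/1 is closer to x than 41/10.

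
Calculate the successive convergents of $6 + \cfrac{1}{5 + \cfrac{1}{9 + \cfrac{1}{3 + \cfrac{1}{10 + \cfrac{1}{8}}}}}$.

6/1, 31/5, 285/46, 886/143, 9145/1476, 74046/11951

Using the convergent recurrence p_i = a_i*p_{i-1} + p_{i-2}, q_i = a_i*q_{i-1} + q_{i-2} with p_{-2}=0, p_{-1}=1, q_{-2}=1, q_{-1}=0:
  i=0: a_0=6, p_0 = 6*1 + 0 = 6, q_0 = 6*0 + 1 = 1.
  i=1: a_1=5, p_1 = 5*6 + 1 = 31, q_1 = 5*1 + 0 = 5.
  i=2: a_2=9, p_2 = 9*31 + 6 = 285, q_2 = 9*5 + 1 = 46.
  i=3: a_3=3, p_3 = 3*285 + 31 = 886, q_3 = 3*46 + 5 = 143.
  i=4: a_4=10, p_4 = 10*886 + 285 = 9145, q_4 = 10*143 + 46 = 1476.
  i=5: a_5=8, p_5 = 8*9145 + 886 = 74046, q_5 = 8*1476 + 143 = 11951.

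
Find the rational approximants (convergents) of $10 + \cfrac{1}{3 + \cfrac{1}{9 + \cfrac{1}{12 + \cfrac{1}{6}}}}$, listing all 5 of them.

Using the convergent recurrence p_i = a_i*p_{i-1} + p_{i-2}, q_i = a_i*q_{i-1} + q_{i-2} with p_{-2}=0, p_{-1}=1, q_{-2}=1, q_{-1}=0:
  i=0: a_0=10, p_0 = 10*1 + 0 = 10, q_0 = 10*0 + 1 = 1.
  i=1: a_1=3, p_1 = 3*10 + 1 = 31, q_1 = 3*1 + 0 = 3.
  i=2: a_2=9, p_2 = 9*31 + 10 = 289, q_2 = 9*3 + 1 = 28.
  i=3: a_3=12, p_3 = 12*289 + 31 = 3499, q_3 = 12*28 + 3 = 339.
  i=4: a_4=6, p_4 = 6*3499 + 289 = 21283, q_4 = 6*339 + 28 = 2062.

10/1, 31/3, 289/28, 3499/339, 21283/2062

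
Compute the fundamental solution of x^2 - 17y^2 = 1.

First expand sqrt(17) as a continued fraction. With x_i = (sqrt(17) + m_i)/d_i and (m_0, d_0) = (0, 1): a_0 = floor(sqrt(17)) = 4, since 4^2 = 16 <= 17 < 25 = 5^2.
Iterate m_{i+1} = d_i*a_i - m_i, d_{i+1} = (17 - m_{i+1}^2)/d_i, a_{i+1} = floor((a_0 + m_{i+1})/d_{i+1}):
  m_1 = 1*4 - 0 = 4, d_1 = (17 - 4^2)/1 = 1/1 = 1, a_1 = floor((4 + 4)/1) = 8.
  m_2 = 1*8 - 4 = 4, d_2 = (17 - 4^2)/1 = 1/1 = 1: (m_2, d_2) = (m_1, d_1) = (4, 1), so from here the quotient a_1 repeats; the period length is 1.
So sqrt(17) = [4; (8)] with period length k = 1.
k is odd, so (p_{k-1}, q_{k-1}) only solves x^2 - 17y^2 = -1 and the fundamental solution of x^2 - 17y^2 = 1 is (p_{2k-1}, q_{2k-1}) = (p_1, q_1); compute convergents through index 1, running through the period twice.
Convergents (p_i = a_i*p_{i-1} + p_{i-2}, q_i = a_i*q_{i-1} + q_{i-2} with p_{-2}=0, p_{-1}=1, q_{-2}=1, q_{-1}=0):
  i=0: a_0=4, p_0 = 4*1 + 0 = 4, q_0 = 4*0 + 1 = 1.
  i=1: a_1=8, p_1 = 8*4 + 1 = 33, q_1 = 8*1 + 0 = 8.
Indeed p_0^2 - 17*q_0^2 = 16 - 17 = -1, not +1.
Check: 33^2 - 17*8^2 = 1089 - 1088 = 1, so (x, y) = (33, 8) solves the equation, and by the theorem it is the least positive solution.

(x, y) = (33, 8)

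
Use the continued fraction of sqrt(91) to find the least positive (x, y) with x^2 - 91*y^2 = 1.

(x, y) = (1574, 165)

First expand sqrt(91) as a continued fraction. With x_i = (sqrt(91) + m_i)/d_i and (m_0, d_0) = (0, 1): a_0 = floor(sqrt(91)) = 9, since 9^2 = 81 <= 91 < 100 = 10^2.
Iterate m_{i+1} = d_i*a_i - m_i, d_{i+1} = (91 - m_{i+1}^2)/d_i, a_{i+1} = floor((a_0 + m_{i+1})/d_{i+1}):
  m_1 = 1*9 - 0 = 9, d_1 = (91 - 9^2)/1 = 10/1 = 10, a_1 = floor((9 + 9)/10) = 1.
  m_2 = 10*1 - 9 = 1, d_2 = (91 - 1^2)/10 = 90/10 = 9, a_2 = floor((9 + 1)/9) = 1.
  m_3 = 9*1 - 1 = 8, d_3 = (91 - 8^2)/9 = 27/9 = 3, a_3 = floor((9 + 8)/3) = 5.
  m_4 = 3*5 - 8 = 7, d_4 = (91 - 7^2)/3 = 42/3 = 14, a_4 = floor((9 + 7)/14) = 1.
  m_5 = 14*1 - 7 = 7, d_5 = (91 - 7^2)/14 = 42/14 = 3, a_5 = floor((9 + 7)/3) = 5.
  m_6 = 3*5 - 7 = 8, d_6 = (91 - 8^2)/3 = 27/3 = 9, a_6 = floor((9 + 8)/9) = 1.
  m_7 = 9*1 - 8 = 1, d_7 = (91 - 1^2)/9 = 90/9 = 10, a_7 = floor((9 + 1)/10) = 1.
  m_8 = 10*1 - 1 = 9, d_8 = (91 - 9^2)/10 = 10/10 = 1, a_8 = floor((9 + 9)/1) = 18.
  m_9 = 1*18 - 9 = 9, d_9 = (91 - 9^2)/1 = 10/1 = 10: (m_9, d_9) = (m_1, d_1) = (9, 10), so from here the quotients repeat a_1, ..., a_8; the period length is 8.
So sqrt(91) = [9; (1, 1, 5, 1, 5, 1, 1, 18)] with period length k = 8.
k is even, so the fundamental solution of x^2 - 91y^2 = 1 is (p_{k-1}, q_{k-1}) = (p_7, q_7); compute convergents through index 7.
Convergents (p_i = a_i*p_{i-1} + p_{i-2}, q_i = a_i*q_{i-1} + q_{i-2} with p_{-2}=0, p_{-1}=1, q_{-2}=1, q_{-1}=0):
  i=0: a_0=9, p_0 = 9*1 + 0 = 9, q_0 = 9*0 + 1 = 1.
  i=1: a_1=1, p_1 = 1*9 + 1 = 10, q_1 = 1*1 + 0 = 1.
  i=2: a_2=1, p_2 = 1*10 + 9 = 19, q_2 = 1*1 + 1 = 2.
  i=3: a_3=5, p_3 = 5*19 + 10 = 105, q_3 = 5*2 + 1 = 11.
  i=4: a_4=1, p_4 = 1*105 + 19 = 124, q_4 = 1*11 + 2 = 13.
  i=5: a_5=5, p_5 = 5*124 + 105 = 725, q_5 = 5*13 + 11 = 76.
  i=6: a_6=1, p_6 = 1*725 + 124 = 849, q_6 = 1*76 + 13 = 89.
  i=7: a_7=1, p_7 = 1*849 + 725 = 1574, q_7 = 1*89 + 76 = 165.
Check: 1574^2 - 91*165^2 = 2477476 - 2477475 = 1, so (x, y) = (1574, 165) solves the equation, and by the theorem it is the least positive solution.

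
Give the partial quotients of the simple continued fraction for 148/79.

[1; 1, 6, 1, 9]

Run the Euclidean algorithm on 148 and 79; the successive quotients are the partial quotients a_0, a_1, ... (each step inverts the fractional part left over by the previous one):
  148 = 1*79 + 69, so a_0 = 1.
  79 = 1*69 + 10, so a_1 = 1.
  69 = 6*10 + 9, so a_2 = 6.
  10 = 1*9 + 1, so a_3 = 1.
  9 = 9*1 + 0, so a_4 = 9.
The remainder reaches 0 after 5 divisions, so the expansion has 5 partial quotients, read off in order.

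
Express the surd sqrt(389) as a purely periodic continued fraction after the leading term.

Write x_i = (sqrt(389) + m_i)/d_i with (m_0, d_0) = (0, 1). a_0 = floor(sqrt(389)) = 19, since 19^2 = 361 <= 389 < 400 = 20^2.
Iterate m_{i+1} = d_i*a_i - m_i, d_{i+1} = (389 - m_{i+1}^2)/d_i, a_{i+1} = floor((a_0 + m_{i+1})/d_{i+1}):
  m_1 = 1*19 - 0 = 19, d_1 = (389 - 19^2)/1 = 28/1 = 28, a_1 = floor((19 + 19)/28) = 1.
  m_2 = 28*1 - 19 = 9, d_2 = (389 - 9^2)/28 = 308/28 = 11, a_2 = floor((19 + 9)/11) = 2.
  m_3 = 11*2 - 9 = 13, d_3 = (389 - 13^2)/11 = 220/11 = 20, a_3 = floor((19 + 13)/20) = 1.
  m_4 = 20*1 - 13 = 7, d_4 = (389 - 7^2)/20 = 340/20 = 17, a_4 = floor((19 + 7)/17) = 1.
  m_5 = 17*1 - 7 = 10, d_5 = (389 - 10^2)/17 = 289/17 = 17, a_5 = floor((19 + 10)/17) = 1.
  m_6 = 17*1 - 10 = 7, d_6 = (389 - 7^2)/17 = 340/17 = 20, a_6 = floor((19 + 7)/20) = 1.
  m_7 = 20*1 - 7 = 13, d_7 = (389 - 13^2)/20 = 220/20 = 11, a_7 = floor((19 + 13)/11) = 2.
  m_8 = 11*2 - 13 = 9, d_8 = (389 - 9^2)/11 = 308/11 = 28, a_8 = floor((19 + 9)/28) = 1.
  m_9 = 28*1 - 9 = 19, d_9 = (389 - 19^2)/28 = 28/28 = 1, a_9 = floor((19 + 19)/1) = 38.
  m_10 = 1*38 - 19 = 19, d_10 = (389 - 19^2)/1 = 28/1 = 28: (m_10, d_10) = (m_1, d_1) = (19, 28), so from here the quotients repeat a_1, ..., a_9; the period length is 9.
Hence the expansion of sqrt(389) is a_0 = 19 followed by the repeating block 1, 2, 1, 1, 1, 1, 2, 1, 38 (period 9).

[19; (1, 2, 1, 1, 1, 1, 2, 1, 38)]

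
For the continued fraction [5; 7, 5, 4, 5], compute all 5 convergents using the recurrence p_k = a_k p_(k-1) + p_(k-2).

5/1, 36/7, 185/36, 776/151, 4065/791

Using the convergent recurrence p_i = a_i*p_{i-1} + p_{i-2}, q_i = a_i*q_{i-1} + q_{i-2} with p_{-2}=0, p_{-1}=1, q_{-2}=1, q_{-1}=0:
  i=0: a_0=5, p_0 = 5*1 + 0 = 5, q_0 = 5*0 + 1 = 1.
  i=1: a_1=7, p_1 = 7*5 + 1 = 36, q_1 = 7*1 + 0 = 7.
  i=2: a_2=5, p_2 = 5*36 + 5 = 185, q_2 = 5*7 + 1 = 36.
  i=3: a_3=4, p_3 = 4*185 + 36 = 776, q_3 = 4*36 + 7 = 151.
  i=4: a_4=5, p_4 = 5*776 + 185 = 4065, q_4 = 5*151 + 36 = 791.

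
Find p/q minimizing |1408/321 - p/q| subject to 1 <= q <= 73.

Expand x = 1408/321 as a continued fraction with the Euclidean algorithm:
  1408 = 4*321 + 124, so a_0 = 4.
  321 = 2*124 + 73, so a_1 = 2.
  124 = 1*73 + 51, so a_2 = 1.
  73 = 1*51 + 22, so a_3 = 1.
  51 = 2*22 + 7, so a_4 = 2.
  22 = 3*7 + 1, so a_5 = 3.
  7 = 7*1 + 0, so a_6 = 7.
so x = [4; 2, 1, 1, 2, 3, 7].
Convergents (p_i = a_i*p_{i-1} + p_{i-2}, q_i = a_i*q_{i-1} + q_{i-2} with p_{-2}=0, p_{-1}=1, q_{-2}=1, q_{-1}=0), until the denominator exceeds 73:
  i=0: a_0=4, p_0 = 4*1 + 0 = 4, q_0 = 4*0 + 1 = 1.
  i=1: a_1=2, p_1 = 2*4 + 1 = 9, q_1 = 2*1 + 0 = 2.
  i=2: a_2=1, p_2 = 1*9 + 4 = 13, q_2 = 1*2 + 1 = 3.
  i=3: a_3=1, p_3 = 1*13 + 9 = 22, q_3 = 1*3 + 2 = 5.
  i=4: a_4=2, p_4 = 2*22 + 13 = 57, q_4 = 2*5 + 3 = 13.
  i=5: a_5=3, p_5 = 3*57 + 22 = 193, q_5 = 3*13 + 5 = 44.
  i=6: a_6=7, p_6 = 7*193 + 57 = 1408, q_6 = 7*44 + 13 = 321.
q_6 = 321 > 73, so the last convergent with denominator <= 73 is p_5/q_5 = 193/44.
The closest fraction with denominator <= 73 is either p_5/q_5 or the intermediate fraction (k*p_5 + p_4)/(k*q_5 + q_4) with the largest k >= 1 whose denominator stays <= 73; these approach x as k grows, and every other convergent or intermediate fraction in range is farther away.
Largest k: floor((73 - q_4)/q_5) = floor((73 - 13)/44) = 1.
That gives (1*193 + 57)/(1*44 + 13) = 250/57.
Compare the errors: |x - 193/44| = |1408*44 - 193*321|/(321*44) = 1/14124, and |x - 250/57| = |1408*57 - 250*321|/(321*57) = 6/18297.
Cross-multiplying, 1*18297 = 18297 < 84744 = 6*14124, so 1/14124 is smaller: the convergent 193/44 is closer to x than 250/57.

193/44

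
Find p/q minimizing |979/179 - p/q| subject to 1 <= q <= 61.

268/49

Expand x = 979/179 as a continued fraction with the Euclidean algorithm:
  979 = 5*179 + 84, so a_0 = 5.
  179 = 2*84 + 11, so a_1 = 2.
  84 = 7*11 + 7, so a_2 = 7.
  11 = 1*7 + 4, so a_3 = 1.
  7 = 1*4 + 3, so a_4 = 1.
  4 = 1*3 + 1, so a_5 = 1.
  3 = 3*1 + 0, so a_6 = 3.
so x = [5; 2, 7, 1, 1, 1, 3].
Convergents (p_i = a_i*p_{i-1} + p_{i-2}, q_i = a_i*q_{i-1} + q_{i-2} with p_{-2}=0, p_{-1}=1, q_{-2}=1, q_{-1}=0), until the denominator exceeds 61:
  i=0: a_0=5, p_0 = 5*1 + 0 = 5, q_0 = 5*0 + 1 = 1.
  i=1: a_1=2, p_1 = 2*5 + 1 = 11, q_1 = 2*1 + 0 = 2.
  i=2: a_2=7, p_2 = 7*11 + 5 = 82, q_2 = 7*2 + 1 = 15.
  i=3: a_3=1, p_3 = 1*82 + 11 = 93, q_3 = 1*15 + 2 = 17.
  i=4: a_4=1, p_4 = 1*93 + 82 = 175, q_4 = 1*17 + 15 = 32.
  i=5: a_5=1, p_5 = 1*175 + 93 = 268, q_5 = 1*32 + 17 = 49.
  i=6: a_6=3, p_6 = 3*268 + 175 = 979, q_6 = 3*49 + 32 = 179.
q_6 = 179 > 61, so the last convergent with denominator <= 61 is p_5/q_5 = 268/49.
The closest fraction with denominator <= 61 is either p_5/q_5 or the intermediate fraction (k*p_5 + p_4)/(k*q_5 + q_4) with the largest k >= 1 whose denominator stays <= 61; these approach x as k grows, and every other convergent or intermediate fraction in range is farther away.
Largest k: floor((61 - q_4)/q_5) = floor((61 - 32)/49) = 0.
Since k = 0, no intermediate fraction beyond p_5/q_5 has denominator <= 61, so the convergent 268/49 is the closest (its error is |979*49 - 268*179|/(179*49) = 1/8771).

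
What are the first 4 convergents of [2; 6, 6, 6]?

2/1, 13/6, 80/37, 493/228

Using the convergent recurrence p_i = a_i*p_{i-1} + p_{i-2}, q_i = a_i*q_{i-1} + q_{i-2} with p_{-2}=0, p_{-1}=1, q_{-2}=1, q_{-1}=0:
  i=0: a_0=2, p_0 = 2*1 + 0 = 2, q_0 = 2*0 + 1 = 1.
  i=1: a_1=6, p_1 = 6*2 + 1 = 13, q_1 = 6*1 + 0 = 6.
  i=2: a_2=6, p_2 = 6*13 + 2 = 80, q_2 = 6*6 + 1 = 37.
  i=3: a_3=6, p_3 = 6*80 + 13 = 493, q_3 = 6*37 + 6 = 228.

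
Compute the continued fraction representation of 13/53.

Run the Euclidean algorithm on 13 and 53; the successive quotients are the partial quotients a_0, a_1, ... (each step inverts the fractional part left over by the previous one):
  13 = 0*53 + 13, so a_0 = 0.
  53 = 4*13 + 1, so a_1 = 4.
  13 = 13*1 + 0, so a_2 = 13.
The remainder reaches 0 after 3 divisions, so the expansion has 3 partial quotients, read off in order.

[0; 4, 13]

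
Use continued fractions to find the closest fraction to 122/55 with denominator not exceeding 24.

51/23

Expand x = 122/55 as a continued fraction with the Euclidean algorithm:
  122 = 2*55 + 12, so a_0 = 2.
  55 = 4*12 + 7, so a_1 = 4.
  12 = 1*7 + 5, so a_2 = 1.
  7 = 1*5 + 2, so a_3 = 1.
  5 = 2*2 + 1, so a_4 = 2.
  2 = 2*1 + 0, so a_5 = 2.
so x = [2; 4, 1, 1, 2, 2].
Convergents (p_i = a_i*p_{i-1} + p_{i-2}, q_i = a_i*q_{i-1} + q_{i-2} with p_{-2}=0, p_{-1}=1, q_{-2}=1, q_{-1}=0), until the denominator exceeds 24:
  i=0: a_0=2, p_0 = 2*1 + 0 = 2, q_0 = 2*0 + 1 = 1.
  i=1: a_1=4, p_1 = 4*2 + 1 = 9, q_1 = 4*1 + 0 = 4.
  i=2: a_2=1, p_2 = 1*9 + 2 = 11, q_2 = 1*4 + 1 = 5.
  i=3: a_3=1, p_3 = 1*11 + 9 = 20, q_3 = 1*5 + 4 = 9.
  i=4: a_4=2, p_4 = 2*20 + 11 = 51, q_4 = 2*9 + 5 = 23.
  i=5: a_5=2, p_5 = 2*51 + 20 = 122, q_5 = 2*23 + 9 = 55.
q_5 = 55 > 24, so the last convergent with denominator <= 24 is p_4/q_4 = 51/23.
The closest fraction with denominator <= 24 is either p_4/q_4 or the intermediate fraction (k*p_4 + p_3)/(k*q_4 + q_3) with the largest k >= 1 whose denominator stays <= 24; these approach x as k grows, and every other convergent or intermediate fraction in range is farther away.
Largest k: floor((24 - q_3)/q_4) = floor((24 - 9)/23) = 0.
Since k = 0, no intermediate fraction beyond p_4/q_4 has denominator <= 24, so the convergent 51/23 is the closest (its error is |122*23 - 51*55|/(55*23) = 1/1265).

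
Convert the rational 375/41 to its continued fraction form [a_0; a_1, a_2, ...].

[9; 6, 1, 5]

Run the Euclidean algorithm on 375 and 41; the successive quotients are the partial quotients a_0, a_1, ... (each step inverts the fractional part left over by the previous one):
  375 = 9*41 + 6, so a_0 = 9.
  41 = 6*6 + 5, so a_1 = 6.
  6 = 1*5 + 1, so a_2 = 1.
  5 = 5*1 + 0, so a_3 = 5.
The remainder reaches 0 after 4 divisions, so the expansion has 4 partial quotients, read off in order.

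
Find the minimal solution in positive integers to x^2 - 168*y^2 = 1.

First expand sqrt(168) as a continued fraction. With x_i = (sqrt(168) + m_i)/d_i and (m_0, d_0) = (0, 1): a_0 = floor(sqrt(168)) = 12, since 12^2 = 144 <= 168 < 169 = 13^2.
Iterate m_{i+1} = d_i*a_i - m_i, d_{i+1} = (168 - m_{i+1}^2)/d_i, a_{i+1} = floor((a_0 + m_{i+1})/d_{i+1}):
  m_1 = 1*12 - 0 = 12, d_1 = (168 - 12^2)/1 = 24/1 = 24, a_1 = floor((12 + 12)/24) = 1.
  m_2 = 24*1 - 12 = 12, d_2 = (168 - 12^2)/24 = 24/24 = 1, a_2 = floor((12 + 12)/1) = 24.
  m_3 = 1*24 - 12 = 12, d_3 = (168 - 12^2)/1 = 24/1 = 24: (m_3, d_3) = (m_1, d_1) = (12, 24), so from here the quotients repeat a_1, a_2; the period length is 2.
So sqrt(168) = [12; (1, 24)] with period length k = 2.
k is even, so the fundamental solution of x^2 - 168y^2 = 1 is (p_{k-1}, q_{k-1}) = (p_1, q_1); compute convergents through index 1.
Convergents (p_i = a_i*p_{i-1} + p_{i-2}, q_i = a_i*q_{i-1} + q_{i-2} with p_{-2}=0, p_{-1}=1, q_{-2}=1, q_{-1}=0):
  i=0: a_0=12, p_0 = 12*1 + 0 = 12, q_0 = 12*0 + 1 = 1.
  i=1: a_1=1, p_1 = 1*12 + 1 = 13, q_1 = 1*1 + 0 = 1.
Check: 13^2 - 168*1^2 = 169 - 168 = 1, so (x, y) = (13, 1) solves the equation, and by the theorem it is the least positive solution.

(x, y) = (13, 1)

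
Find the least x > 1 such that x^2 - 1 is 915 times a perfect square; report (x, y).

(x, y) = (121, 4)

First expand sqrt(915) as a continued fraction. With x_i = (sqrt(915) + m_i)/d_i and (m_0, d_0) = (0, 1): a_0 = floor(sqrt(915)) = 30, since 30^2 = 900 <= 915 < 961 = 31^2.
Iterate m_{i+1} = d_i*a_i - m_i, d_{i+1} = (915 - m_{i+1}^2)/d_i, a_{i+1} = floor((a_0 + m_{i+1})/d_{i+1}):
  m_1 = 1*30 - 0 = 30, d_1 = (915 - 30^2)/1 = 15/1 = 15, a_1 = floor((30 + 30)/15) = 4.
  m_2 = 15*4 - 30 = 30, d_2 = (915 - 30^2)/15 = 15/15 = 1, a_2 = floor((30 + 30)/1) = 60.
  m_3 = 1*60 - 30 = 30, d_3 = (915 - 30^2)/1 = 15/1 = 15: (m_3, d_3) = (m_1, d_1) = (30, 15), so from here the quotients repeat a_1, a_2; the period length is 2.
So sqrt(915) = [30; (4, 60)] with period length k = 2.
k is even, so the fundamental solution of x^2 - 915y^2 = 1 is (p_{k-1}, q_{k-1}) = (p_1, q_1); compute convergents through index 1.
Convergents (p_i = a_i*p_{i-1} + p_{i-2}, q_i = a_i*q_{i-1} + q_{i-2} with p_{-2}=0, p_{-1}=1, q_{-2}=1, q_{-1}=0):
  i=0: a_0=30, p_0 = 30*1 + 0 = 30, q_0 = 30*0 + 1 = 1.
  i=1: a_1=4, p_1 = 4*30 + 1 = 121, q_1 = 4*1 + 0 = 4.
Check: 121^2 - 915*4^2 = 14641 - 14640 = 1, so (x, y) = (121, 4) solves the equation, and by the theorem it is the least positive solution.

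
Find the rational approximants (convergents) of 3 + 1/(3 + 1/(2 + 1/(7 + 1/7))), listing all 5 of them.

Using the convergent recurrence p_i = a_i*p_{i-1} + p_{i-2}, q_i = a_i*q_{i-1} + q_{i-2} with p_{-2}=0, p_{-1}=1, q_{-2}=1, q_{-1}=0:
  i=0: a_0=3, p_0 = 3*1 + 0 = 3, q_0 = 3*0 + 1 = 1.
  i=1: a_1=3, p_1 = 3*3 + 1 = 10, q_1 = 3*1 + 0 = 3.
  i=2: a_2=2, p_2 = 2*10 + 3 = 23, q_2 = 2*3 + 1 = 7.
  i=3: a_3=7, p_3 = 7*23 + 10 = 171, q_3 = 7*7 + 3 = 52.
  i=4: a_4=7, p_4 = 7*171 + 23 = 1220, q_4 = 7*52 + 7 = 371.

3/1, 10/3, 23/7, 171/52, 1220/371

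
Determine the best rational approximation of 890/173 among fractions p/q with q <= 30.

Expand x = 890/173 as a continued fraction with the Euclidean algorithm:
  890 = 5*173 + 25, so a_0 = 5.
  173 = 6*25 + 23, so a_1 = 6.
  25 = 1*23 + 2, so a_2 = 1.
  23 = 11*2 + 1, so a_3 = 11.
  2 = 2*1 + 0, so a_4 = 2.
so x = [5; 6, 1, 11, 2].
Convergents (p_i = a_i*p_{i-1} + p_{i-2}, q_i = a_i*q_{i-1} + q_{i-2} with p_{-2}=0, p_{-1}=1, q_{-2}=1, q_{-1}=0), until the denominator exceeds 30:
  i=0: a_0=5, p_0 = 5*1 + 0 = 5, q_0 = 5*0 + 1 = 1.
  i=1: a_1=6, p_1 = 6*5 + 1 = 31, q_1 = 6*1 + 0 = 6.
  i=2: a_2=1, p_2 = 1*31 + 5 = 36, q_2 = 1*6 + 1 = 7.
  i=3: a_3=11, p_3 = 11*36 + 31 = 427, q_3 = 11*7 + 6 = 83.
q_3 = 83 > 30, so the last convergent with denominator <= 30 is p_2/q_2 = 36/7.
The closest fraction with denominator <= 30 is either p_2/q_2 or the intermediate fraction (k*p_2 + p_1)/(k*q_2 + q_1) with the largest k >= 1 whose denominator stays <= 30; these approach x as k grows, and every other convergent or intermediate fraction in range is farther away.
Largest k: floor((30 - q_1)/q_2) = floor((30 - 6)/7) = 3.
That gives (3*36 + 31)/(3*7 + 6) = 139/27.
Compare the errors: |x - 36/7| = |890*7 - 36*173|/(173*7) = 2/1211, and |x - 139/27| = |890*27 - 139*173|/(173*27) = 17/4671.
Cross-multiplying, 2*4671 = 9342 < 20587 = 17*1211, so 2/1211 is smaller: the convergent 36/7 is closer to x than 139/27.

36/7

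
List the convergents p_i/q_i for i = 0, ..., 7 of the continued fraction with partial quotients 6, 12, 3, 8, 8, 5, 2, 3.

Using the convergent recurrence p_i = a_i*p_{i-1} + p_{i-2}, q_i = a_i*q_{i-1} + q_{i-2} with p_{-2}=0, p_{-1}=1, q_{-2}=1, q_{-1}=0:
  i=0: a_0=6, p_0 = 6*1 + 0 = 6, q_0 = 6*0 + 1 = 1.
  i=1: a_1=12, p_1 = 12*6 + 1 = 73, q_1 = 12*1 + 0 = 12.
  i=2: a_2=3, p_2 = 3*73 + 6 = 225, q_2 = 3*12 + 1 = 37.
  i=3: a_3=8, p_3 = 8*225 + 73 = 1873, q_3 = 8*37 + 12 = 308.
  i=4: a_4=8, p_4 = 8*1873 + 225 = 15209, q_4 = 8*308 + 37 = 2501.
  i=5: a_5=5, p_5 = 5*15209 + 1873 = 77918, q_5 = 5*2501 + 308 = 12813.
  i=6: a_6=2, p_6 = 2*77918 + 15209 = 171045, q_6 = 2*12813 + 2501 = 28127.
  i=7: a_7=3, p_7 = 3*171045 + 77918 = 591053, q_7 = 3*28127 + 12813 = 97194.

6/1, 73/12, 225/37, 1873/308, 15209/2501, 77918/12813, 171045/28127, 591053/97194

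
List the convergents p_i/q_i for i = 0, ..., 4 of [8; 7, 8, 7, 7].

8/1, 57/7, 464/57, 3305/406, 23599/2899

Using the convergent recurrence p_i = a_i*p_{i-1} + p_{i-2}, q_i = a_i*q_{i-1} + q_{i-2} with p_{-2}=0, p_{-1}=1, q_{-2}=1, q_{-1}=0:
  i=0: a_0=8, p_0 = 8*1 + 0 = 8, q_0 = 8*0 + 1 = 1.
  i=1: a_1=7, p_1 = 7*8 + 1 = 57, q_1 = 7*1 + 0 = 7.
  i=2: a_2=8, p_2 = 8*57 + 8 = 464, q_2 = 8*7 + 1 = 57.
  i=3: a_3=7, p_3 = 7*464 + 57 = 3305, q_3 = 7*57 + 7 = 406.
  i=4: a_4=7, p_4 = 7*3305 + 464 = 23599, q_4 = 7*406 + 57 = 2899.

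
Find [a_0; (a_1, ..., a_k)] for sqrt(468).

[21; (1, 1, 1, 2, 1, 1, 1, 42)]

Write x_i = (sqrt(468) + m_i)/d_i with (m_0, d_0) = (0, 1). a_0 = floor(sqrt(468)) = 21, since 21^2 = 441 <= 468 < 484 = 22^2.
Iterate m_{i+1} = d_i*a_i - m_i, d_{i+1} = (468 - m_{i+1}^2)/d_i, a_{i+1} = floor((a_0 + m_{i+1})/d_{i+1}):
  m_1 = 1*21 - 0 = 21, d_1 = (468 - 21^2)/1 = 27/1 = 27, a_1 = floor((21 + 21)/27) = 1.
  m_2 = 27*1 - 21 = 6, d_2 = (468 - 6^2)/27 = 432/27 = 16, a_2 = floor((21 + 6)/16) = 1.
  m_3 = 16*1 - 6 = 10, d_3 = (468 - 10^2)/16 = 368/16 = 23, a_3 = floor((21 + 10)/23) = 1.
  m_4 = 23*1 - 10 = 13, d_4 = (468 - 13^2)/23 = 299/23 = 13, a_4 = floor((21 + 13)/13) = 2.
  m_5 = 13*2 - 13 = 13, d_5 = (468 - 13^2)/13 = 299/13 = 23, a_5 = floor((21 + 13)/23) = 1.
  m_6 = 23*1 - 13 = 10, d_6 = (468 - 10^2)/23 = 368/23 = 16, a_6 = floor((21 + 10)/16) = 1.
  m_7 = 16*1 - 10 = 6, d_7 = (468 - 6^2)/16 = 432/16 = 27, a_7 = floor((21 + 6)/27) = 1.
  m_8 = 27*1 - 6 = 21, d_8 = (468 - 21^2)/27 = 27/27 = 1, a_8 = floor((21 + 21)/1) = 42.
  m_9 = 1*42 - 21 = 21, d_9 = (468 - 21^2)/1 = 27/1 = 27: (m_9, d_9) = (m_1, d_1) = (21, 27), so from here the quotients repeat a_1, ..., a_8; the period length is 8.
Hence the expansion of sqrt(468) is a_0 = 21 followed by the repeating block 1, 1, 1, 2, 1, 1, 1, 42 (period 8).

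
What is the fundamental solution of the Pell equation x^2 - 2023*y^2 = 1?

First expand sqrt(2023) as a continued fraction. With x_i = (sqrt(2023) + m_i)/d_i and (m_0, d_0) = (0, 1): a_0 = floor(sqrt(2023)) = 44, since 44^2 = 1936 <= 2023 < 2025 = 45^2.
Iterate m_{i+1} = d_i*a_i - m_i, d_{i+1} = (2023 - m_{i+1}^2)/d_i, a_{i+1} = floor((a_0 + m_{i+1})/d_{i+1}):
  m_1 = 1*44 - 0 = 44, d_1 = (2023 - 44^2)/1 = 87/1 = 87, a_1 = floor((44 + 44)/87) = 1.
  m_2 = 87*1 - 44 = 43, d_2 = (2023 - 43^2)/87 = 174/87 = 2, a_2 = floor((44 + 43)/2) = 43.
  m_3 = 2*43 - 43 = 43, d_3 = (2023 - 43^2)/2 = 174/2 = 87, a_3 = floor((44 + 43)/87) = 1.
  m_4 = 87*1 - 43 = 44, d_4 = (2023 - 44^2)/87 = 87/87 = 1, a_4 = floor((44 + 44)/1) = 88.
  m_5 = 1*88 - 44 = 44, d_5 = (2023 - 44^2)/1 = 87/1 = 87: (m_5, d_5) = (m_1, d_1) = (44, 87), so from here the quotients repeat a_1, ..., a_4; the period length is 4.
So sqrt(2023) = [44; (1, 43, 1, 88)] with period length k = 4.
k is even, so the fundamental solution of x^2 - 2023y^2 = 1 is (p_{k-1}, q_{k-1}) = (p_3, q_3); compute convergents through index 3.
Convergents (p_i = a_i*p_{i-1} + p_{i-2}, q_i = a_i*q_{i-1} + q_{i-2} with p_{-2}=0, p_{-1}=1, q_{-2}=1, q_{-1}=0):
  i=0: a_0=44, p_0 = 44*1 + 0 = 44, q_0 = 44*0 + 1 = 1.
  i=1: a_1=1, p_1 = 1*44 + 1 = 45, q_1 = 1*1 + 0 = 1.
  i=2: a_2=43, p_2 = 43*45 + 44 = 1979, q_2 = 43*1 + 1 = 44.
  i=3: a_3=1, p_3 = 1*1979 + 45 = 2024, q_3 = 1*44 + 1 = 45.
Check: 2024^2 - 2023*45^2 = 4096576 - 4096575 = 1, so (x, y) = (2024, 45) solves the equation, and by the theorem it is the least positive solution.

(x, y) = (2024, 45)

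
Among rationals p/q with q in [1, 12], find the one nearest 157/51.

Expand x = 157/51 as a continued fraction with the Euclidean algorithm:
  157 = 3*51 + 4, so a_0 = 3.
  51 = 12*4 + 3, so a_1 = 12.
  4 = 1*3 + 1, so a_2 = 1.
  3 = 3*1 + 0, so a_3 = 3.
so x = [3; 12, 1, 3].
Convergents (p_i = a_i*p_{i-1} + p_{i-2}, q_i = a_i*q_{i-1} + q_{i-2} with p_{-2}=0, p_{-1}=1, q_{-2}=1, q_{-1}=0), until the denominator exceeds 12:
  i=0: a_0=3, p_0 = 3*1 + 0 = 3, q_0 = 3*0 + 1 = 1.
  i=1: a_1=12, p_1 = 12*3 + 1 = 37, q_1 = 12*1 + 0 = 12.
  i=2: a_2=1, p_2 = 1*37 + 3 = 40, q_2 = 1*12 + 1 = 13.
q_2 = 13 > 12, so the last convergent with denominator <= 12 is p_1/q_1 = 37/12.
The closest fraction with denominator <= 12 is either p_1/q_1 or the intermediate fraction (k*p_1 + p_0)/(k*q_1 + q_0) with the largest k >= 1 whose denominator stays <= 12; these approach x as k grows, and every other convergent or intermediate fraction in range is farther away.
Largest k: floor((12 - q_0)/q_1) = floor((12 - 1)/12) = 0.
Since k = 0, no intermediate fraction beyond p_1/q_1 has denominator <= 12, so the convergent 37/12 is the closest (its error is |157*12 - 37*51|/(51*12) = 3/612).

37/12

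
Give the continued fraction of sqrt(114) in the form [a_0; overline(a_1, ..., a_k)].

[10; overline(1, 2, 10, 2, 1, 20)]

Write x_i = (sqrt(114) + m_i)/d_i with (m_0, d_0) = (0, 1). a_0 = floor(sqrt(114)) = 10, since 10^2 = 100 <= 114 < 121 = 11^2.
Iterate m_{i+1} = d_i*a_i - m_i, d_{i+1} = (114 - m_{i+1}^2)/d_i, a_{i+1} = floor((a_0 + m_{i+1})/d_{i+1}):
  m_1 = 1*10 - 0 = 10, d_1 = (114 - 10^2)/1 = 14/1 = 14, a_1 = floor((10 + 10)/14) = 1.
  m_2 = 14*1 - 10 = 4, d_2 = (114 - 4^2)/14 = 98/14 = 7, a_2 = floor((10 + 4)/7) = 2.
  m_3 = 7*2 - 4 = 10, d_3 = (114 - 10^2)/7 = 14/7 = 2, a_3 = floor((10 + 10)/2) = 10.
  m_4 = 2*10 - 10 = 10, d_4 = (114 - 10^2)/2 = 14/2 = 7, a_4 = floor((10 + 10)/7) = 2.
  m_5 = 7*2 - 10 = 4, d_5 = (114 - 4^2)/7 = 98/7 = 14, a_5 = floor((10 + 4)/14) = 1.
  m_6 = 14*1 - 4 = 10, d_6 = (114 - 10^2)/14 = 14/14 = 1, a_6 = floor((10 + 10)/1) = 20.
  m_7 = 1*20 - 10 = 10, d_7 = (114 - 10^2)/1 = 14/1 = 14: (m_7, d_7) = (m_1, d_1) = (10, 14), so from here the quotients repeat a_1, ..., a_6; the period length is 6.
Hence the expansion of sqrt(114) is a_0 = 10 followed by the repeating block 1, 2, 10, 2, 1, 20 (period 6).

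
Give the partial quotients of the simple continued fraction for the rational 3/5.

[0; 1, 1, 2]

Run the Euclidean algorithm on 3 and 5; the successive quotients are the partial quotients a_0, a_1, ... (each step inverts the fractional part left over by the previous one):
  3 = 0*5 + 3, so a_0 = 0.
  5 = 1*3 + 2, so a_1 = 1.
  3 = 1*2 + 1, so a_2 = 1.
  2 = 2*1 + 0, so a_3 = 2.
The remainder reaches 0 after 4 divisions, so the expansion has 4 partial quotients, read off in order.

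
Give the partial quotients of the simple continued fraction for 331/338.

[0; 1, 47, 3, 2]

Run the Euclidean algorithm on 331 and 338; the successive quotients are the partial quotients a_0, a_1, ... (each step inverts the fractional part left over by the previous one):
  331 = 0*338 + 331, so a_0 = 0.
  338 = 1*331 + 7, so a_1 = 1.
  331 = 47*7 + 2, so a_2 = 47.
  7 = 3*2 + 1, so a_3 = 3.
  2 = 2*1 + 0, so a_4 = 2.
The remainder reaches 0 after 5 divisions, so the expansion has 5 partial quotients, read off in order.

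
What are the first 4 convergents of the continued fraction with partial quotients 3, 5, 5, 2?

3/1, 16/5, 83/26, 182/57

Using the convergent recurrence p_i = a_i*p_{i-1} + p_{i-2}, q_i = a_i*q_{i-1} + q_{i-2} with p_{-2}=0, p_{-1}=1, q_{-2}=1, q_{-1}=0:
  i=0: a_0=3, p_0 = 3*1 + 0 = 3, q_0 = 3*0 + 1 = 1.
  i=1: a_1=5, p_1 = 5*3 + 1 = 16, q_1 = 5*1 + 0 = 5.
  i=2: a_2=5, p_2 = 5*16 + 3 = 83, q_2 = 5*5 + 1 = 26.
  i=3: a_3=2, p_3 = 2*83 + 16 = 182, q_3 = 2*26 + 5 = 57.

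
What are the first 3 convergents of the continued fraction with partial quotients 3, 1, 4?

3/1, 4/1, 19/5

Using the convergent recurrence p_i = a_i*p_{i-1} + p_{i-2}, q_i = a_i*q_{i-1} + q_{i-2} with p_{-2}=0, p_{-1}=1, q_{-2}=1, q_{-1}=0:
  i=0: a_0=3, p_0 = 3*1 + 0 = 3, q_0 = 3*0 + 1 = 1.
  i=1: a_1=1, p_1 = 1*3 + 1 = 4, q_1 = 1*1 + 0 = 1.
  i=2: a_2=4, p_2 = 4*4 + 3 = 19, q_2 = 4*1 + 1 = 5.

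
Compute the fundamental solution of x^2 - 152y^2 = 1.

(x, y) = (37, 3)

First expand sqrt(152) as a continued fraction. With x_i = (sqrt(152) + m_i)/d_i and (m_0, d_0) = (0, 1): a_0 = floor(sqrt(152)) = 12, since 12^2 = 144 <= 152 < 169 = 13^2.
Iterate m_{i+1} = d_i*a_i - m_i, d_{i+1} = (152 - m_{i+1}^2)/d_i, a_{i+1} = floor((a_0 + m_{i+1})/d_{i+1}):
  m_1 = 1*12 - 0 = 12, d_1 = (152 - 12^2)/1 = 8/1 = 8, a_1 = floor((12 + 12)/8) = 3.
  m_2 = 8*3 - 12 = 12, d_2 = (152 - 12^2)/8 = 8/8 = 1, a_2 = floor((12 + 12)/1) = 24.
  m_3 = 1*24 - 12 = 12, d_3 = (152 - 12^2)/1 = 8/1 = 8: (m_3, d_3) = (m_1, d_1) = (12, 8), so from here the quotients repeat a_1, a_2; the period length is 2.
So sqrt(152) = [12; (3, 24)] with period length k = 2.
k is even, so the fundamental solution of x^2 - 152y^2 = 1 is (p_{k-1}, q_{k-1}) = (p_1, q_1); compute convergents through index 1.
Convergents (p_i = a_i*p_{i-1} + p_{i-2}, q_i = a_i*q_{i-1} + q_{i-2} with p_{-2}=0, p_{-1}=1, q_{-2}=1, q_{-1}=0):
  i=0: a_0=12, p_0 = 12*1 + 0 = 12, q_0 = 12*0 + 1 = 1.
  i=1: a_1=3, p_1 = 3*12 + 1 = 37, q_1 = 3*1 + 0 = 3.
Check: 37^2 - 152*3^2 = 1369 - 1368 = 1, so (x, y) = (37, 3) solves the equation, and by the theorem it is the least positive solution.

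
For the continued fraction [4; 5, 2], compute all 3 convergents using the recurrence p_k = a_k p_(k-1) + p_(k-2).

4/1, 21/5, 46/11

Using the convergent recurrence p_i = a_i*p_{i-1} + p_{i-2}, q_i = a_i*q_{i-1} + q_{i-2} with p_{-2}=0, p_{-1}=1, q_{-2}=1, q_{-1}=0:
  i=0: a_0=4, p_0 = 4*1 + 0 = 4, q_0 = 4*0 + 1 = 1.
  i=1: a_1=5, p_1 = 5*4 + 1 = 21, q_1 = 5*1 + 0 = 5.
  i=2: a_2=2, p_2 = 2*21 + 4 = 46, q_2 = 2*5 + 1 = 11.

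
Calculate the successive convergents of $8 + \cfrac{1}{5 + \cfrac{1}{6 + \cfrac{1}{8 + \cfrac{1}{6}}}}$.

8/1, 41/5, 254/31, 2073/253, 12692/1549

Using the convergent recurrence p_i = a_i*p_{i-1} + p_{i-2}, q_i = a_i*q_{i-1} + q_{i-2} with p_{-2}=0, p_{-1}=1, q_{-2}=1, q_{-1}=0:
  i=0: a_0=8, p_0 = 8*1 + 0 = 8, q_0 = 8*0 + 1 = 1.
  i=1: a_1=5, p_1 = 5*8 + 1 = 41, q_1 = 5*1 + 0 = 5.
  i=2: a_2=6, p_2 = 6*41 + 8 = 254, q_2 = 6*5 + 1 = 31.
  i=3: a_3=8, p_3 = 8*254 + 41 = 2073, q_3 = 8*31 + 5 = 253.
  i=4: a_4=6, p_4 = 6*2073 + 254 = 12692, q_4 = 6*253 + 31 = 1549.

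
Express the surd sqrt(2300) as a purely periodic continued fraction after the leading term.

[47; (1, 22, 1, 94)]

Write x_i = (sqrt(2300) + m_i)/d_i with (m_0, d_0) = (0, 1). a_0 = floor(sqrt(2300)) = 47, since 47^2 = 2209 <= 2300 < 2304 = 48^2.
Iterate m_{i+1} = d_i*a_i - m_i, d_{i+1} = (2300 - m_{i+1}^2)/d_i, a_{i+1} = floor((a_0 + m_{i+1})/d_{i+1}):
  m_1 = 1*47 - 0 = 47, d_1 = (2300 - 47^2)/1 = 91/1 = 91, a_1 = floor((47 + 47)/91) = 1.
  m_2 = 91*1 - 47 = 44, d_2 = (2300 - 44^2)/91 = 364/91 = 4, a_2 = floor((47 + 44)/4) = 22.
  m_3 = 4*22 - 44 = 44, d_3 = (2300 - 44^2)/4 = 364/4 = 91, a_3 = floor((47 + 44)/91) = 1.
  m_4 = 91*1 - 44 = 47, d_4 = (2300 - 47^2)/91 = 91/91 = 1, a_4 = floor((47 + 47)/1) = 94.
  m_5 = 1*94 - 47 = 47, d_5 = (2300 - 47^2)/1 = 91/1 = 91: (m_5, d_5) = (m_1, d_1) = (47, 91), so from here the quotients repeat a_1, ..., a_4; the period length is 4.
Hence the expansion of sqrt(2300) is a_0 = 47 followed by the repeating block 1, 22, 1, 94 (period 4).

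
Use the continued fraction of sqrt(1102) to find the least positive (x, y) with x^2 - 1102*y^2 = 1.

(x, y) = (11382443, 342882)

First expand sqrt(1102) as a continued fraction. With x_i = (sqrt(1102) + m_i)/d_i and (m_0, d_0) = (0, 1): a_0 = floor(sqrt(1102)) = 33, since 33^2 = 1089 <= 1102 < 1156 = 34^2.
Iterate m_{i+1} = d_i*a_i - m_i, d_{i+1} = (1102 - m_{i+1}^2)/d_i, a_{i+1} = floor((a_0 + m_{i+1})/d_{i+1}):
  m_1 = 1*33 - 0 = 33, d_1 = (1102 - 33^2)/1 = 13/1 = 13, a_1 = floor((33 + 33)/13) = 5.
  m_2 = 13*5 - 33 = 32, d_2 = (1102 - 32^2)/13 = 78/13 = 6, a_2 = floor((33 + 32)/6) = 10.
  m_3 = 6*10 - 32 = 28, d_3 = (1102 - 28^2)/6 = 318/6 = 53, a_3 = floor((33 + 28)/53) = 1.
  m_4 = 53*1 - 28 = 25, d_4 = (1102 - 25^2)/53 = 477/53 = 9, a_4 = floor((33 + 25)/9) = 6.
  m_5 = 9*6 - 25 = 29, d_5 = (1102 - 29^2)/9 = 261/9 = 29, a_5 = floor((33 + 29)/29) = 2.
  m_6 = 29*2 - 29 = 29, d_6 = (1102 - 29^2)/29 = 261/29 = 9, a_6 = floor((33 + 29)/9) = 6.
  m_7 = 9*6 - 29 = 25, d_7 = (1102 - 25^2)/9 = 477/9 = 53, a_7 = floor((33 + 25)/53) = 1.
  m_8 = 53*1 - 25 = 28, d_8 = (1102 - 28^2)/53 = 318/53 = 6, a_8 = floor((33 + 28)/6) = 10.
  m_9 = 6*10 - 28 = 32, d_9 = (1102 - 32^2)/6 = 78/6 = 13, a_9 = floor((33 + 32)/13) = 5.
  m_10 = 13*5 - 32 = 33, d_10 = (1102 - 33^2)/13 = 13/13 = 1, a_10 = floor((33 + 33)/1) = 66.
  m_11 = 1*66 - 33 = 33, d_11 = (1102 - 33^2)/1 = 13/1 = 13: (m_11, d_11) = (m_1, d_1) = (33, 13), so from here the quotients repeat a_1, ..., a_10; the period length is 10.
So sqrt(1102) = [33; (5, 10, 1, 6, 2, 6, 1, 10, 5, 66)] with period length k = 10.
k is even, so the fundamental solution of x^2 - 1102y^2 = 1 is (p_{k-1}, q_{k-1}) = (p_9, q_9); compute convergents through index 9.
Convergents (p_i = a_i*p_{i-1} + p_{i-2}, q_i = a_i*q_{i-1} + q_{i-2} with p_{-2}=0, p_{-1}=1, q_{-2}=1, q_{-1}=0):
  i=0: a_0=33, p_0 = 33*1 + 0 = 33, q_0 = 33*0 + 1 = 1.
  i=1: a_1=5, p_1 = 5*33 + 1 = 166, q_1 = 5*1 + 0 = 5.
  i=2: a_2=10, p_2 = 10*166 + 33 = 1693, q_2 = 10*5 + 1 = 51.
  i=3: a_3=1, p_3 = 1*1693 + 166 = 1859, q_3 = 1*51 + 5 = 56.
  i=4: a_4=6, p_4 = 6*1859 + 1693 = 12847, q_4 = 6*56 + 51 = 387.
  i=5: a_5=2, p_5 = 2*12847 + 1859 = 27553, q_5 = 2*387 + 56 = 830.
  i=6: a_6=6, p_6 = 6*27553 + 12847 = 178165, q_6 = 6*830 + 387 = 5367.
  i=7: a_7=1, p_7 = 1*178165 + 27553 = 205718, q_7 = 1*5367 + 830 = 6197.
  i=8: a_8=10, p_8 = 10*205718 + 178165 = 2235345, q_8 = 10*6197 + 5367 = 67337.
  i=9: a_9=5, p_9 = 5*2235345 + 205718 = 11382443, q_9 = 5*67337 + 6197 = 342882.
Check: 11382443^2 - 1102*342882^2 = 129560008648249 - 129560008648248 = 1, so (x, y) = (11382443, 342882) solves the equation, and by the theorem it is the least positive solution.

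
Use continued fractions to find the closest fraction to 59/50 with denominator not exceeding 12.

13/11

Expand x = 59/50 as a continued fraction with the Euclidean algorithm:
  59 = 1*50 + 9, so a_0 = 1.
  50 = 5*9 + 5, so a_1 = 5.
  9 = 1*5 + 4, so a_2 = 1.
  5 = 1*4 + 1, so a_3 = 1.
  4 = 4*1 + 0, so a_4 = 4.
so x = [1; 5, 1, 1, 4].
Convergents (p_i = a_i*p_{i-1} + p_{i-2}, q_i = a_i*q_{i-1} + q_{i-2} with p_{-2}=0, p_{-1}=1, q_{-2}=1, q_{-1}=0), until the denominator exceeds 12:
  i=0: a_0=1, p_0 = 1*1 + 0 = 1, q_0 = 1*0 + 1 = 1.
  i=1: a_1=5, p_1 = 5*1 + 1 = 6, q_1 = 5*1 + 0 = 5.
  i=2: a_2=1, p_2 = 1*6 + 1 = 7, q_2 = 1*5 + 1 = 6.
  i=3: a_3=1, p_3 = 1*7 + 6 = 13, q_3 = 1*6 + 5 = 11.
  i=4: a_4=4, p_4 = 4*13 + 7 = 59, q_4 = 4*11 + 6 = 50.
q_4 = 50 > 12, so the last convergent with denominator <= 12 is p_3/q_3 = 13/11.
The closest fraction with denominator <= 12 is either p_3/q_3 or the intermediate fraction (k*p_3 + p_2)/(k*q_3 + q_2) with the largest k >= 1 whose denominator stays <= 12; these approach x as k grows, and every other convergent or intermediate fraction in range is farther away.
Largest k: floor((12 - q_2)/q_3) = floor((12 - 6)/11) = 0.
Since k = 0, no intermediate fraction beyond p_3/q_3 has denominator <= 12, so the convergent 13/11 is the closest (its error is |59*11 - 13*50|/(50*11) = 1/550).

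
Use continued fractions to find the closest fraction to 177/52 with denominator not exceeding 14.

Expand x = 177/52 as a continued fraction with the Euclidean algorithm:
  177 = 3*52 + 21, so a_0 = 3.
  52 = 2*21 + 10, so a_1 = 2.
  21 = 2*10 + 1, so a_2 = 2.
  10 = 10*1 + 0, so a_3 = 10.
so x = [3; 2, 2, 10].
Convergents (p_i = a_i*p_{i-1} + p_{i-2}, q_i = a_i*q_{i-1} + q_{i-2} with p_{-2}=0, p_{-1}=1, q_{-2}=1, q_{-1}=0), until the denominator exceeds 14:
  i=0: a_0=3, p_0 = 3*1 + 0 = 3, q_0 = 3*0 + 1 = 1.
  i=1: a_1=2, p_1 = 2*3 + 1 = 7, q_1 = 2*1 + 0 = 2.
  i=2: a_2=2, p_2 = 2*7 + 3 = 17, q_2 = 2*2 + 1 = 5.
  i=3: a_3=10, p_3 = 10*17 + 7 = 177, q_3 = 10*5 + 2 = 52.
q_3 = 52 > 14, so the last convergent with denominator <= 14 is p_2/q_2 = 17/5.
The closest fraction with denominator <= 14 is either p_2/q_2 or the intermediate fraction (k*p_2 + p_1)/(k*q_2 + q_1) with the largest k >= 1 whose denominator stays <= 14; these approach x as k grows, and every other convergent or intermediate fraction in range is farther away.
Largest k: floor((14 - q_1)/q_2) = floor((14 - 2)/5) = 2.
That gives (2*17 + 7)/(2*5 + 2) = 41/12.
Compare the errors: |x - 17/5| = |177*5 - 17*52|/(52*5) = 1/260, and |x - 41/12| = |177*12 - 41*52|/(52*12) = 8/624.
Cross-multiplying, 1*624 = 624 < 2080 = 8*260, so 1/260 is smaller: the convergent 17/5 is closer to x than 41/12.

17/5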